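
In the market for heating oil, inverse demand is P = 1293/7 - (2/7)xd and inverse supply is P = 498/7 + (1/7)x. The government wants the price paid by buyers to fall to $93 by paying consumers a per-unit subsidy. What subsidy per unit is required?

At a buyer price of 93, quantity demanded is 646.5 − 3.5·93 = 321.
Sellers supply 321 only when they receive Ps = 498/7 + (1/7)·321 = 117.
s = Ps − Pb = 117 − 93 = 24.

Required subsidy s = $24 per unit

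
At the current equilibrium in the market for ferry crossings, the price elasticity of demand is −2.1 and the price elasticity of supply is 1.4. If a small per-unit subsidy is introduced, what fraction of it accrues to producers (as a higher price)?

Producer share = 0.6

For a small subsidy around the equilibrium, the benefit split depends on the relative slopes, which at a point are proportional to the elasticities.
Buyer share = εs/(εs + |εd|) = 1.4/(1.4 + 2.1) = 0.4; seller share = |εd|/(εs + |εd|) = 0.6.
So producers capture 0.6 of the subsidy.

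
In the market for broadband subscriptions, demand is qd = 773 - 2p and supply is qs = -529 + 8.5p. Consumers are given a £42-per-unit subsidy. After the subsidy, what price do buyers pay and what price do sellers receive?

Pre-subsidy: 773 - 2p = -529 + 8.5p gives p* = 124, q* = 525.
With the rebate, buyers effectively pay pb = ps − 42, where ps is the price sellers receive.
Demand in terms of ps becomes qd = 773 − 2(ps − 42) = 857 - 2ps. Setting this equal to supply: 857 - 2ps = -529 + 8.5ps, so ps = 132.
Buyers pay pb = 132 − 42 = 90; q' = -529 + 8.5·132 = 593.

Buyers pay £90; sellers receive £132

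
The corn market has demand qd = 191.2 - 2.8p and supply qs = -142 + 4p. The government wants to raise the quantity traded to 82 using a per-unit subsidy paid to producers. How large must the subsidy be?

Required subsidy s = 17 per unit

At q = 82, invert demand for the buyer price: pb = (191.2 − 82)/2.8 = 39; invert supply for the seller price: ps = (82 − (-142))/4 = 56.
The subsidy must fill the gap: s = ps − pb = 56 − 39 = 17.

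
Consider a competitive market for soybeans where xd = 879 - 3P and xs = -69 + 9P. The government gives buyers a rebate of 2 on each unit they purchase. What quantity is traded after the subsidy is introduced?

Pre-subsidy: 879 - 3P = -69 + 9P gives P* = 79, x* = 642.
With the rebate, buyers effectively pay Pb = Ps − 2, where Ps is the price sellers receive.
Demand in terms of Ps becomes xd = 879 − 3(Ps − 2) = 885 - 3Ps. Setting this equal to supply: 885 - 3Ps = -69 + 9Ps, so Ps = 79.5.
Buyers pay Pb = 79.5 − 2 = 77.5; x' = -69 + 9·79.5 = 646.5.

x' = 646.5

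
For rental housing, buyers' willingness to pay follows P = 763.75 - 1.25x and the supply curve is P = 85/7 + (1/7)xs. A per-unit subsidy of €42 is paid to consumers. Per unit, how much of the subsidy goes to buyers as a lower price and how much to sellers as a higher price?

Buyers gain 490/13 per unit; sellers gain 56/13 per unit

Pre-subsidy: 763.75 - 1.25x = 85/7 + (1/7)x gives x* = 7015/13 and P* = 1160/13.
With the rebate, buyers effectively pay Pb = Ps − 42, where Ps is the price sellers receive.
On the curves, Pb = 763.75 - 1.25x and Ps = 85/7 + (1/7)x; the wedge Ps − Pb = 42 gives 85/7 + (1/7)x − (763.75 - 1.25x) = 42, so x' = 7407/13.
Then Pb = 763.75 − 1.25·(7407/13) = 670/13 and Ps = 85/7 + (1/7)·(7407/13) = 1216/13.
Buyers' price falls by P* − Pb = 1160/13 − 670/13 = 490/13; sellers' price rises by Ps − P* = 1216/13 − 1160/13 = 56/13.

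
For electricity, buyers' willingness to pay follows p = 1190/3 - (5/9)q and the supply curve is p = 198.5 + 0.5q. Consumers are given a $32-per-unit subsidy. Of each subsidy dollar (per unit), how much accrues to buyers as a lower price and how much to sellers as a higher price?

Buyers gain 320/19 per unit; sellers gain 288/19 per unit

Pre-subsidy: 1190/3 - (5/9)q = 198.5 + 0.5q gives q* = 3567/19 and p* = 5555/19.
With the rebate, buyers effectively pay pb = ps − 32, where ps is the price sellers receive.
On the curves, pb = 1190/3 - (5/9)q and ps = 198.5 + 0.5q; the wedge ps − pb = 32 gives 198.5 + 0.5q − (1190/3 - (5/9)q) = 32, so q' = 4143/19.
Then pb = 1190/3 − (5/9)·(4143/19) = 5235/19 and ps = 198.5 + 0.5·(4143/19) = 5843/19.
Buyers' price falls by p* − pb = 5555/19 − 5235/19 = 320/19; sellers' price rises by ps − p* = 5843/19 − 5555/19 = 288/19.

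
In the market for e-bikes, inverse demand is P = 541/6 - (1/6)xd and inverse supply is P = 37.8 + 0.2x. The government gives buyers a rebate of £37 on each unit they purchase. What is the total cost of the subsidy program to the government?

Pre-subsidy: 541/6 - (1/6)x = 37.8 + 0.2x gives x* = 1571/11 and P* = 730/11.
With the rebate, buyers effectively pay Pb = Ps − 37, where Ps is the price sellers receive.
On the curves, Pb = 541/6 - (1/6)x and Ps = 37.8 + 0.2x; the wedge Ps − Pb = 37 gives 37.8 + 0.2x − (541/6 - (1/6)x) = 37, so x' = 2681/11.
Then Pb = 541/6 − (1/6)·(2681/11) = 545/11 and Ps = 37.8 + 0.2·(2681/11) = 952/11.
Government outlay = subsidy × quantity = 37 × 2681/11 = 99197/11.

Government cost = 99197/11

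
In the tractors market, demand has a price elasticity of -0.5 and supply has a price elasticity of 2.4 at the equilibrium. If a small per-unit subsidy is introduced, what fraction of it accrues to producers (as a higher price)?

Producer share = 5/29

For a small subsidy around the equilibrium, the benefit split depends on the relative slopes, which at a point are proportional to the elasticities.
Buyer share = εs/(εs + |εd|) = 2.4/(2.4 + 0.5) = 24/29; seller share = |εd|/(εs + |εd|) = 5/29.
So producers capture 5/29 of the subsidy.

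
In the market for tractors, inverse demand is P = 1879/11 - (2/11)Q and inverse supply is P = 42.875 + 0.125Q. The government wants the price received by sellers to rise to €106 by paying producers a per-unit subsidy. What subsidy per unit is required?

Required subsidy s = €27 per unit

At a seller price of 106, quantity supplied is -343 + 8·106 = 505.
Buyers absorb 505 only when they pay Pb = 1879/11 − (2/11)·505 = 79.
s = Ps − Pb = 106 − 79 = 27.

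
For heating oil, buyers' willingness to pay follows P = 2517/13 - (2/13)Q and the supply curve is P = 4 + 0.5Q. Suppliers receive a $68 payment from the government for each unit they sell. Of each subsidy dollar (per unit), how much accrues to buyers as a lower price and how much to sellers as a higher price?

Buyers gain $16 per unit; sellers gain $52 per unit

Pre-subsidy: 2517/13 - (2/13)Q = 4 + 0.5Q gives Q* = 290 and P* = 149.
With the subsidy, sellers receive Ps = Pb + 68 for each unit, where Pb is the price buyers pay.
On the curves, Pb = 2517/13 - (2/13)Q and Ps = 4 + 0.5Q; the wedge Ps − Pb = 68 gives 4 + 0.5Q − (2517/13 - (2/13)Q) = 68, so Q' = 394.
Then Pb = 2517/13 − (2/13)·394 = 133 and Ps = 4 + 0.5·394 = 201.
Buyers' price falls by P* − Pb = 149 − 133 = 16; sellers' price rises by Ps − P* = 201 − 149 = 52.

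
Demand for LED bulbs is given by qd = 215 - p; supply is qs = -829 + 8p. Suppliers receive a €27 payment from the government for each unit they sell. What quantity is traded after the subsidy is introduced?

Pre-subsidy: 215 - p = -829 + 8p gives p* = 116, q* = 99.
With the subsidy, sellers receive ps = pb + 27 for each unit, where pb is the price buyers pay.
Supply in terms of pb becomes qs = -829 + 8(pb + 27) = -613 + 8pb. Setting this equal to demand: 215 - pb = -613 + 8pb, so pb = 92.
Sellers receive ps = 92 + 27 = 119; q' = 215 − 1·92 = 123.

q' = 123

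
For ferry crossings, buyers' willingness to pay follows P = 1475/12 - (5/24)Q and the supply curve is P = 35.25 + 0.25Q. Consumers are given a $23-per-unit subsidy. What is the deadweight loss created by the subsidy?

Deadweight loss = 6348/11

Pre-subsidy: 1475/12 - (5/24)Q = 35.25 + 0.25Q gives Q* = 2104/11 and P* = 3655/44.
With the rebate, buyers effectively pay Pb = Ps − 23, where Ps is the price sellers receive.
On the curves, Pb = 1475/12 - (5/24)Q and Ps = 35.25 + 0.25Q; the wedge Ps − Pb = 23 gives 35.25 + 0.25Q − (1475/12 - (5/24)Q) = 23, so Q' = 2656/11.
Then Pb = 1475/12 − (5/24)·(2656/11) = 3195/44 and Ps = 35.25 + 0.25·(2656/11) = 4207/44.
The subsidy expands output by 2656/11 − 2104/11 = 552/11 past the efficient level; on those units the gap between marginal cost and willingness to pay runs from 0 up to 23.
DWL = ½ × 23 × 552/11 = 6348/11.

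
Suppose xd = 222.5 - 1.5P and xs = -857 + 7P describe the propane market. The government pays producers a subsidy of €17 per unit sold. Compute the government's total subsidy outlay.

Government cost = €901

Pre-subsidy: 222.5 - 1.5P = -857 + 7P gives P* = 127, x* = 32.
With the subsidy, sellers receive Ps = Pb + 17 for each unit, where Pb is the price buyers pay.
Supply in terms of Pb becomes xs = -857 + 7(Pb + 17) = -738 + 7Pb. Setting this equal to demand: 222.5 - 1.5Pb = -738 + 7Pb, so Pb = 113.
Sellers receive Ps = 113 + 17 = 130; x' = 222.5 − 1.5·113 = 53.
Government outlay = subsidy × quantity = 17 × 53 = 901.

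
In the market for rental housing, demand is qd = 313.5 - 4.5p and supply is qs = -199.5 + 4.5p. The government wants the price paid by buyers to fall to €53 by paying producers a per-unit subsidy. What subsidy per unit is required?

Required subsidy s = €8 per unit

At a buyer price of 53, quantity demanded is 313.5 − 4.5·53 = 75.
Sellers supply 75 only when they receive ps with -199.5 + 4.5·ps = 75, i.e. ps = 61.
s = ps − pb = 61 − 53 = 8.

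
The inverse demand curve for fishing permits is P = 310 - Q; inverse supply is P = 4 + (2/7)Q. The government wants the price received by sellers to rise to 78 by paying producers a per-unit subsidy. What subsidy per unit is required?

At a seller price of 78, quantity supplied is -14 + 3.5·78 = 259.
Buyers absorb 259 only when they pay Pb = 310 − 1·259 = 51.
s = Ps − Pb = 78 − 51 = 27.

Required subsidy s = 27 per unit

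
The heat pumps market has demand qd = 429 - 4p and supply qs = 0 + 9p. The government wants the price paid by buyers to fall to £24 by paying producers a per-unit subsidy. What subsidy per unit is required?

Required subsidy s = £13 per unit

At a buyer price of 24, quantity demanded is 429 − 4·24 = 333.
Sellers supply 333 only when they receive ps with 0 + 9·ps = 333, i.e. ps = 37.
s = ps − pb = 37 − 24 = 13.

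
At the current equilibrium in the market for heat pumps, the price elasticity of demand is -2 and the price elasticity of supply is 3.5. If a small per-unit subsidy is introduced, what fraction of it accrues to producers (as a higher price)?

Producer share = 4/11

For a small subsidy around the equilibrium, the benefit split depends on the relative slopes, which at a point are proportional to the elasticities.
Buyer share = εs/(εs + |εd|) = 3.5/(3.5 + 2) = 7/11; seller share = |εd|/(εs + |εd|) = 4/11.
So producers capture 4/11 of the subsidy.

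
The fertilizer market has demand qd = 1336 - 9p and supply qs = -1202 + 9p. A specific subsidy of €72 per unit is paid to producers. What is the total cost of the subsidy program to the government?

Pre-subsidy: 1336 - 9p = -1202 + 9p gives p* = 141, q* = 67.
With the subsidy, sellers receive ps = pb + 72 for each unit, where pb is the price buyers pay.
Supply in terms of pb becomes qs = -1202 + 9(pb + 72) = -554 + 9pb. Setting this equal to demand: 1336 - 9pb = -554 + 9pb, so pb = 105.
Sellers receive ps = 105 + 72 = 177; q' = 1336 − 9·105 = 391.
Government outlay = subsidy × quantity = 72 × 391 = 28152.

Government cost = €28152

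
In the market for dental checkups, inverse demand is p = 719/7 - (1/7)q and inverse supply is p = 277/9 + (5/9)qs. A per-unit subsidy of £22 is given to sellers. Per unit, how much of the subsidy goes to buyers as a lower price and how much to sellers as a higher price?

Buyers gain £4.5 per unit; sellers gain £17.5 per unit

Pre-subsidy: 719/7 - (1/7)q = 277/9 + (5/9)q gives q* = 103 and p* = 88.
With the subsidy, sellers receive ps = pb + 22 for each unit, where pb is the price buyers pay.
On the curves, pb = 719/7 - (1/7)q and ps = 277/9 + (5/9)q; the wedge ps − pb = 22 gives 277/9 + (5/9)q − (719/7 - (1/7)q) = 22, so q' = 134.5.
Then pb = 719/7 − (1/7)·134.5 = 83.5 and ps = 277/9 + (5/9)·134.5 = 105.5.
Buyers' price falls by p* − pb = 88 − 83.5 = 4.5; sellers' price rises by ps − p* = 105.5 − 88 = 17.5.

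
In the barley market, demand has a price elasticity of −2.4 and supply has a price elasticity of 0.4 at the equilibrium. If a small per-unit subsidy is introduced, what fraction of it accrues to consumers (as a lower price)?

For a small subsidy around the equilibrium, the benefit split depends on the relative slopes, which at a point are proportional to the elasticities.
Buyer share = εs/(εs + |εd|) = 0.4/(0.4 + 2.4) = 1/7; seller share = |εd|/(εs + |εd|) = 6/7.

Consumer share = 1/7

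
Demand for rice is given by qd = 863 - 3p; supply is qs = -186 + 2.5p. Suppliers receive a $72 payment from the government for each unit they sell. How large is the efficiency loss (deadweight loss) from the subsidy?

Deadweight loss = 38880/11

Pre-subsidy: 863 - 3p = -186 + 2.5p gives p* = 2098/11, q* = 3199/11.
With the subsidy, sellers receive ps = pb + 72 for each unit, where pb is the price buyers pay.
Supply in terms of pb becomes qs = -186 + 2.5(pb + 72) = -6 + 2.5pb. Setting this equal to demand: 863 - 3pb = -6 + 2.5pb, so pb = 158.
Sellers receive ps = 158 + 72 = 230; q' = 863 − 3·158 = 389.
The subsidy expands output by 389 − 3199/11 = 1080/11 past the efficient level; on those units the gap between marginal cost and willingness to pay runs from 0 up to 72.
DWL = ½ × 72 × 1080/11 = 38880/11.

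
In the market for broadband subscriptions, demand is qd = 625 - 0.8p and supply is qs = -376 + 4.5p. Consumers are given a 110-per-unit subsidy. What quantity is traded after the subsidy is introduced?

Pre-subsidy: 625 - 0.8p = -376 + 4.5p gives p* = 10010/53, q* = 25117/53.
With the rebate, buyers effectively pay pb = ps − 110, where ps is the price sellers receive.
Demand in terms of ps becomes qd = 625 − 0.8(ps − 110) = 713 - 0.8ps. Setting this equal to supply: 713 - 0.8ps = -376 + 4.5ps, so ps = 10890/53.
Buyers pay pb = 10890/53 − 110 = 5060/53; q' = -376 + 4.5·(10890/53) = 29077/53.

q' = 29077/53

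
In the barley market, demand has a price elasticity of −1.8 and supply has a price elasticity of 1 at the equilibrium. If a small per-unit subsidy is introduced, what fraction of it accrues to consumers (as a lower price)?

For a small subsidy around the equilibrium, the benefit split depends on the relative slopes, which at a point are proportional to the elasticities.
Buyer share = εs/(εs + |εd|) = 1/(1 + 1.8) = 5/14; seller share = |εd|/(εs + |εd|) = 9/14.

Consumer share = 5/14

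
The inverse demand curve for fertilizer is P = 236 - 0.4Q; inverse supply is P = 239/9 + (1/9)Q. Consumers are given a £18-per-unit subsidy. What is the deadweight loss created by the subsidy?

Pre-subsidy: 236 - 0.4Q = 239/9 + (1/9)Q gives Q* = 9425/23 and P* = 1658/23.
With the rebate, buyers effectively pay Pb = Ps − 18, where Ps is the price sellers receive.
On the curves, Pb = 236 - 0.4Q and Ps = 239/9 + (1/9)Q; the wedge Ps − Pb = 18 gives 239/9 + (1/9)Q − (236 - 0.4Q) = 18, so Q' = 445.
Then Pb = 236 − 0.4·445 = 58 and Ps = 239/9 + (1/9)·445 = 76.
The subsidy expands output by 445 − 9425/23 = 810/23 past the efficient level; on those units the gap between marginal cost and willingness to pay runs from 0 up to 18.
DWL = ½ × 18 × 810/23 = 7290/23.

Deadweight loss = 7290/23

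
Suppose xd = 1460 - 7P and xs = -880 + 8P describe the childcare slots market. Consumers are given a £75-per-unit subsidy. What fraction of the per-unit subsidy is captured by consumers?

Pre-subsidy: 1460 - 7P = -880 + 8P gives P* = 156, x* = 368.
With the rebate, buyers effectively pay Pb = Ps − 75, where Ps is the price sellers receive.
Demand in terms of Ps becomes xd = 1460 − 7(Ps − 75) = 1985 - 7Ps. Setting this equal to supply: 1985 - 7Ps = -880 + 8Ps, so Ps = 191.
Buyers pay Pb = 191 − 75 = 116; x' = -880 + 8·191 = 648.
Buyers' price falls by P* − Pb = 156 − 116 = 40; sellers' price rises by Ps − P* = 191 − 156 = 35.
So consumers capture 40/75 = 8/15 of each unit of subsidy.

Consumer share = 8/15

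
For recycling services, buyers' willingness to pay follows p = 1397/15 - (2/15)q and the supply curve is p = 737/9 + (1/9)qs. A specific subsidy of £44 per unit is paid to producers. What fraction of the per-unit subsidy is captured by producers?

Producer share = 5/11

Pre-subsidy: 1397/15 - (2/15)q = 737/9 + (1/9)q gives q* = 46 and p* = 87.
With the subsidy, sellers receive ps = pb + 44 for each unit, where pb is the price buyers pay.
On the curves, pb = 1397/15 - (2/15)q and ps = 737/9 + (1/9)q; the wedge ps − pb = 44 gives 737/9 + (1/9)q − (1397/15 - (2/15)q) = 44, so q' = 226.
Then pb = 1397/15 − (2/15)·226 = 63 and ps = 737/9 + (1/9)·226 = 107.
Buyers' price falls by p* − pb = 87 − 63 = 24; sellers' price rises by ps − p* = 107 − 87 = 20.
So producers capture 20/44 = 5/11 of each unit of subsidy.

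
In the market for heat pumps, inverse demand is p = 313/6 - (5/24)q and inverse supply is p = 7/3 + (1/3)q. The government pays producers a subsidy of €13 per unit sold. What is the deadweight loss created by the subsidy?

Deadweight loss = €156

Pre-subsidy: 313/6 - (5/24)q = 7/3 + (1/3)q gives q* = 92 and p* = 33.
With the subsidy, sellers receive ps = pb + 13 for each unit, where pb is the price buyers pay.
On the curves, pb = 313/6 - (5/24)q and ps = 7/3 + (1/3)q; the wedge ps − pb = 13 gives 7/3 + (1/3)q − (313/6 - (5/24)q) = 13, so q' = 116.
Then pb = 313/6 − (5/24)·116 = 28 and ps = 7/3 + (1/3)·116 = 41.
The subsidy expands output by 116 − 92 = 24 past the efficient level; on those units the gap between marginal cost and willingness to pay runs from 0 up to 13.
DWL = ½ × 13 × 24 = 156.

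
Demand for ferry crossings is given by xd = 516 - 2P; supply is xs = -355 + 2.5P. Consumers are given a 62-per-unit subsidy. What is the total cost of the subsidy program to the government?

Pre-subsidy: 516 - 2P = -355 + 2.5P gives P* = 1742/9, x* = 1160/9.
With the rebate, buyers effectively pay Pb = Ps − 62, where Ps is the price sellers receive.
Demand in terms of Ps becomes xd = 516 − 2(Ps − 62) = 640 - 2Ps. Setting this equal to supply: 640 - 2Ps = -355 + 2.5Ps, so Ps = 1990/9.
Buyers pay Pb = 1990/9 − 62 = 1432/9; x' = -355 + 2.5·(1990/9) = 1780/9.
Government outlay = subsidy × quantity = 62 × 1780/9 = 110360/9.

Government cost = 110360/9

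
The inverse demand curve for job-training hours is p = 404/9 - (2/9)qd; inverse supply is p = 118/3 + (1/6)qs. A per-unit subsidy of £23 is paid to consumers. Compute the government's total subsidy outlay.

Pre-subsidy: 404/9 - (2/9)q = 118/3 + (1/6)q gives q* = 100/7 and p* = 292/7.
With the rebate, buyers effectively pay pb = ps − 23, where ps is the price sellers receive.
On the curves, pb = 404/9 - (2/9)q and ps = 118/3 + (1/6)q; the wedge ps − pb = 23 gives 118/3 + (1/6)q − (404/9 - (2/9)q) = 23, so q' = 514/7.
Then pb = 404/9 − (2/9)·(514/7) = 200/7 and ps = 118/3 + (1/6)·(514/7) = 361/7.
Government outlay = subsidy × quantity = 23 × 514/7 = 11822/7.

Government cost = 11822/7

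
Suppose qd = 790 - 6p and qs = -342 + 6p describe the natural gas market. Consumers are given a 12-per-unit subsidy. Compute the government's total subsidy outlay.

Government cost = 3120

Pre-subsidy: 790 - 6p = -342 + 6p gives p* = 283/3, q* = 224.
With the rebate, buyers effectively pay pb = ps − 12, where ps is the price sellers receive.
Demand in terms of ps becomes qd = 790 − 6(ps − 12) = 862 - 6ps. Setting this equal to supply: 862 - 6ps = -342 + 6ps, so ps = 301/3.
Buyers pay pb = 301/3 − 12 = 265/3; q' = -342 + 6·(301/3) = 260.
Government outlay = subsidy × quantity = 12 × 260 = 3120.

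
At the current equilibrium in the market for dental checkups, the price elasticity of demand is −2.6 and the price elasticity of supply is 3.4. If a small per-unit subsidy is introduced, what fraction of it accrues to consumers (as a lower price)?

Consumer share = 17/30

For a small subsidy around the equilibrium, the benefit split depends on the relative slopes, which at a point are proportional to the elasticities.
Buyer share = εs/(εs + |εd|) = 3.4/(3.4 + 2.6) = 17/30; seller share = |εd|/(εs + |εd|) = 13/30.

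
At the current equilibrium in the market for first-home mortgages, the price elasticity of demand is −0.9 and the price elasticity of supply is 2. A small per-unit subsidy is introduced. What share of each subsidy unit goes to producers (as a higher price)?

For a small subsidy around the equilibrium, the benefit split depends on the relative slopes, which at a point are proportional to the elasticities.
Buyer share = εs/(εs + |εd|) = 2/(2 + 0.9) = 20/29; seller share = |εd|/(εs + |εd|) = 9/29.
So producers capture 9/29 of the subsidy.

Producer share = 9/29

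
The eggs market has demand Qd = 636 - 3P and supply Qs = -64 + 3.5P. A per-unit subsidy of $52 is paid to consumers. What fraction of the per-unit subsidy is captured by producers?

Producer share = 6/13

Pre-subsidy: 636 - 3P = -64 + 3.5P gives P* = 1400/13, Q* = 4068/13.
With the rebate, buyers effectively pay Pb = Ps − 52, where Ps is the price sellers receive.
Demand in terms of Ps becomes Qd = 636 − 3(Ps − 52) = 792 - 3Ps. Setting this equal to supply: 792 - 3Ps = -64 + 3.5Ps, so Ps = 1712/13.
Buyers pay Pb = 1712/13 − 52 = 1036/13; Q' = -64 + 3.5·(1712/13) = 5160/13.
Buyers' price falls by P* − Pb = 1400/13 − 1036/13 = 28; sellers' price rises by Ps − P* = 1712/13 − 1400/13 = 24.
So producers capture 24/52 = 6/13 of each unit of subsidy.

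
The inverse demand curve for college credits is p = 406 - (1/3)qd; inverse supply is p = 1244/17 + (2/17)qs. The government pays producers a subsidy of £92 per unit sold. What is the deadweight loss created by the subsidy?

Deadweight loss = £9384

Pre-subsidy: 406 - (1/3)q = 1244/17 + (2/17)q gives q* = 738 and p* = 160.
With the subsidy, sellers receive ps = pb + 92 for each unit, where pb is the price buyers pay.
On the curves, pb = 406 - (1/3)q and ps = 1244/17 + (2/17)q; the wedge ps − pb = 92 gives 1244/17 + (2/17)q − (406 - (1/3)q) = 92, so q' = 942.
Then pb = 406 − (1/3)·942 = 92 and ps = 1244/17 + (2/17)·942 = 184.
The subsidy expands output by 942 − 738 = 204 past the efficient level; on those units the gap between marginal cost and willingness to pay runs from 0 up to 92.
DWL = ½ × 92 × 204 = 9384.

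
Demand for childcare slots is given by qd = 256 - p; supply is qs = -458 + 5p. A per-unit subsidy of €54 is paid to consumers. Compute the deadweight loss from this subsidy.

Pre-subsidy: 256 - p = -458 + 5p gives p* = 119, q* = 137.
With the rebate, buyers effectively pay pb = ps − 54, where ps is the price sellers receive.
Demand in terms of ps becomes qd = 256 − 1(ps − 54) = 310 - ps. Setting this equal to supply: 310 - ps = -458 + 5ps, so ps = 128.
Buyers pay pb = 128 − 54 = 74; q' = -458 + 5·128 = 182.
The subsidy expands output by 182 − 137 = 45 past the efficient level; on those units the gap between marginal cost and willingness to pay runs from 0 up to 54.
DWL = ½ × 54 × 45 = 1215.

Deadweight loss = €1215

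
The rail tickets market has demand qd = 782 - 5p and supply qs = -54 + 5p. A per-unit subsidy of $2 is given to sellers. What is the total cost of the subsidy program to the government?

Pre-subsidy: 782 - 5p = -54 + 5p gives p* = 83.6, q* = 364.
With the subsidy, sellers receive ps = pb + 2 for each unit, where pb is the price buyers pay.
Supply in terms of pb becomes qs = -54 + 5(pb + 2) = -44 + 5pb. Setting this equal to demand: 782 - 5pb = -44 + 5pb, so pb = 82.6.
Sellers receive ps = 82.6 + 2 = 84.6; q' = 782 − 5·82.6 = 369.
Government outlay = subsidy × quantity = 2 × 369 = 738.

Government cost = $738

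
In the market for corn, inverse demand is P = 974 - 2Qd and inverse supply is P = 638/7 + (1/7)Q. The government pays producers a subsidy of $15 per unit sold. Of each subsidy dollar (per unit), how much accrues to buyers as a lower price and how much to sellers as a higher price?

Pre-subsidy: 974 - 2Q = 638/7 + (1/7)Q gives Q* = 412 and P* = 150.
With the subsidy, sellers receive Ps = Pb + 15 for each unit, where Pb is the price buyers pay.
On the curves, Pb = 974 - 2Q and Ps = 638/7 + (1/7)Q; the wedge Ps − Pb = 15 gives 638/7 + (1/7)Q − (974 - 2Q) = 15, so Q' = 419.
Then Pb = 974 − 2·419 = 136 and Ps = 638/7 + (1/7)·419 = 151.
Buyers' price falls by P* − Pb = 150 − 136 = 14; sellers' price rises by Ps − P* = 151 − 150 = 1.

Buyers gain $14 per unit; sellers gain $1 per unit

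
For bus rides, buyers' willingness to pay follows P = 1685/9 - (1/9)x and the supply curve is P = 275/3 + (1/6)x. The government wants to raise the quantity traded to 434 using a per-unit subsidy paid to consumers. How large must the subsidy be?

Required subsidy s = 25 per unit

At x = 434, from the demand curve buyers pay Pb = 1685/9 − (1/9)·434 = 139; from the supply curve sellers need Ps = 275/3 + (1/6)·434 = 164.
The subsidy must fill the gap: s = Ps − Pb = 164 − 139 = 25.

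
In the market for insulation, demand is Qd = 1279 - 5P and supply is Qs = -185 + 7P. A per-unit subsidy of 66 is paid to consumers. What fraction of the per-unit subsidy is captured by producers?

Producer share = 5/12

Pre-subsidy: 1279 - 5P = -185 + 7P gives P* = 122, Q* = 669.
With the rebate, buyers effectively pay Pb = Ps − 66, where Ps is the price sellers receive.
Demand in terms of Ps becomes Qd = 1279 − 5(Ps − 66) = 1609 - 5Ps. Setting this equal to supply: 1609 - 5Ps = -185 + 7Ps, so Ps = 149.5.
Buyers pay Pb = 149.5 − 66 = 83.5; Q' = -185 + 7·149.5 = 861.5.
Buyers' price falls by P* − Pb = 122 − 83.5 = 38.5; sellers' price rises by Ps − P* = 149.5 − 122 = 27.5.
So producers capture 27.5/66 = 5/12 of each unit of subsidy.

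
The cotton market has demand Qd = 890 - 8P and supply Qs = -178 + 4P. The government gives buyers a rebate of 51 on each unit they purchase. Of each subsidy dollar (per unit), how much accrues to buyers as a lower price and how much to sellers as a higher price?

Buyers gain 17 per unit; sellers gain 34 per unit

Pre-subsidy: 890 - 8P = -178 + 4P gives P* = 89, Q* = 178.
With the rebate, buyers effectively pay Pb = Ps − 51, where Ps is the price sellers receive.
Demand in terms of Ps becomes Qd = 890 − 8(Ps − 51) = 1298 - 8Ps. Setting this equal to supply: 1298 - 8Ps = -178 + 4Ps, so Ps = 123.
Buyers pay Pb = 123 − 51 = 72; Q' = -178 + 4·123 = 314.
Buyers' price falls by P* − Pb = 89 − 72 = 17; sellers' price rises by Ps − P* = 123 − 89 = 34.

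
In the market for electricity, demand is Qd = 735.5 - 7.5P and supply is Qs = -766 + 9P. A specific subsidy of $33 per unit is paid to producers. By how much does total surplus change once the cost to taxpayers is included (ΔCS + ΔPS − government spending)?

Net change in total surplus = -$2227.5

Pre-subsidy: 735.5 - 7.5P = -766 + 9P gives P* = 91, Q* = 53.
With the subsidy, sellers receive Ps = Pb + 33 for each unit, where Pb is the price buyers pay.
Supply in terms of Pb becomes Qs = -766 + 9(Pb + 33) = -469 + 9Pb. Setting this equal to demand: 735.5 - 7.5Pb = -469 + 9Pb, so Pb = 73.
Sellers receive Ps = 73 + 33 = 106; Q' = 735.5 − 7.5·73 = 188.
ΔCS = ½(53 + 188)(91 − 73) = 2169; ΔPS = ½(53 + 188)(106 − 91) = 1807.5.
Government spending = 33 × 188 = 6204.
Net change = 2169 + 1807.5 − 6204 = -2227.5. The loss equals the DWL triangle ½·33·135.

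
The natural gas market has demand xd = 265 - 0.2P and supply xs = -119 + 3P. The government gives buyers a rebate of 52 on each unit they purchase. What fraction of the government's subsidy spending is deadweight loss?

Pre-subsidy: 265 - 0.2P = -119 + 3P gives P* = 120, x* = 241.
With the rebate, buyers effectively pay Pb = Ps − 52, where Ps is the price sellers receive.
Demand in terms of Ps becomes xd = 265 − 0.2(Ps − 52) = 275.4 - 0.2Ps. Setting this equal to supply: 275.4 - 0.2Ps = -119 + 3Ps, so Ps = 123.25.
Buyers pay Pb = 123.25 − 52 = 71.25; x' = -119 + 3·123.25 = 250.75.
ΔCS = ½(241 + 250.75)(120 − 71.25) = 11986.40625; ΔPS = ½(241 + 250.75)(123.25 − 120) = 799.09375.
Government spending = 52 × 250.75 = 13039.
DWL = ½ × 52 × (250.75 − 241) = 253.5; fraction = 253.5 / 13039 = 39/2006.

DWL / government spending = 39/2006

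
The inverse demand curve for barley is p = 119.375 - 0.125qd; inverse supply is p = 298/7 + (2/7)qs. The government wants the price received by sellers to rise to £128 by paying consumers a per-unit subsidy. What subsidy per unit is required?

At a seller price of 128, quantity supplied is -149 + 3.5·128 = 299.
Buyers absorb 299 only when they pay pb = 119.375 − 0.125·299 = 82.
s = ps − pb = 128 − 82 = 46.

Required subsidy s = £46 per unit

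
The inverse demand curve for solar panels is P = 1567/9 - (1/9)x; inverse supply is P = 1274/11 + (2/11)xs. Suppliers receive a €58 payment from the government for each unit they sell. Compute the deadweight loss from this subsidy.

Deadweight loss = €5742

Pre-subsidy: 1567/9 - (1/9)x = 1274/11 + (2/11)x gives x* = 199 and P* = 152.
With the subsidy, sellers receive Ps = Pb + 58 for each unit, where Pb is the price buyers pay.
On the curves, Pb = 1567/9 - (1/9)x and Ps = 1274/11 + (2/11)x; the wedge Ps − Pb = 58 gives 1274/11 + (2/11)x − (1567/9 - (1/9)x) = 58, so x' = 397.
Then Pb = 1567/9 − (1/9)·397 = 130 and Ps = 1274/11 + (2/11)·397 = 188.
The subsidy expands output by 397 − 199 = 198 past the efficient level; on those units the gap between marginal cost and willingness to pay runs from 0 up to 58.
DWL = ½ × 58 × 198 = 5742.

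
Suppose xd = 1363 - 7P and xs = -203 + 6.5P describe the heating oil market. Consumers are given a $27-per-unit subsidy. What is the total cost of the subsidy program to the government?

Pre-subsidy: 1363 - 7P = -203 + 6.5P gives P* = 116, x* = 551.
With the rebate, buyers effectively pay Pb = Ps − 27, where Ps is the price sellers receive.
Demand in terms of Ps becomes xd = 1363 − 7(Ps − 27) = 1552 - 7Ps. Setting this equal to supply: 1552 - 7Ps = -203 + 6.5Ps, so Ps = 130.
Buyers pay Pb = 130 − 27 = 103; x' = -203 + 6.5·130 = 642.
Government outlay = subsidy × quantity = 27 × 642 = 17334.

Government cost = $17334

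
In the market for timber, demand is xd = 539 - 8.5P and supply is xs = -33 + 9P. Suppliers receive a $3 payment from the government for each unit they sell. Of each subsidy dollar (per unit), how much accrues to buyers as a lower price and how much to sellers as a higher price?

Buyers gain 54/35 per unit; sellers gain 51/35 per unit

Pre-subsidy: 539 - 8.5P = -33 + 9P gives P* = 1144/35, x* = 9141/35.
With the subsidy, sellers receive Ps = Pb + 3 for each unit, where Pb is the price buyers pay.
Supply in terms of Pb becomes xs = -33 + 9(Pb + 3) = -6 + 9Pb. Setting this equal to demand: 539 - 8.5Pb = -6 + 9Pb, so Pb = 218/7.
Sellers receive Ps = 218/7 + 3 = 239/7; x' = 539 − 8.5·(218/7) = 1920/7.
Buyers' price falls by P* − Pb = 1144/35 − 218/7 = 54/35; sellers' price rises by Ps − P* = 239/7 − 1144/35 = 51/35.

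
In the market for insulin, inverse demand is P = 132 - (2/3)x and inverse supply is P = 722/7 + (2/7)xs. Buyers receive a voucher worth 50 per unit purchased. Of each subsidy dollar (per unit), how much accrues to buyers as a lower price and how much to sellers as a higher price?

Pre-subsidy: 132 - (2/3)x = 722/7 + (2/7)x gives x* = 30.3 and P* = 111.8.
With the rebate, buyers effectively pay Pb = Ps − 50, where Ps is the price sellers receive.
On the curves, Pb = 132 - (2/3)x and Ps = 722/7 + (2/7)x; the wedge Ps − Pb = 50 gives 722/7 + (2/7)x − (132 - (2/3)x) = 50, so x' = 82.8.
Then Pb = 132 − (2/3)·82.8 = 76.8 and Ps = 722/7 + (2/7)·82.8 = 126.8.
Buyers' price falls by P* − Pb = 111.8 − 76.8 = 35; sellers' price rises by Ps − P* = 126.8 − 111.8 = 15.

Buyers gain 35 per unit; sellers gain 15 per unit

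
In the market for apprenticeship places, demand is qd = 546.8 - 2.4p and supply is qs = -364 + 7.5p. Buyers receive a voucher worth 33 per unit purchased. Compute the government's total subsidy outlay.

Government cost = 12738

Pre-subsidy: 546.8 - 2.4p = -364 + 7.5p gives p* = 92, q* = 326.
With the rebate, buyers effectively pay pb = ps − 33, where ps is the price sellers receive.
Demand in terms of ps becomes qd = 546.8 − 2.4(ps − 33) = 626 - 2.4ps. Setting this equal to supply: 626 - 2.4ps = -364 + 7.5ps, so ps = 100.
Buyers pay pb = 100 − 33 = 67; q' = -364 + 7.5·100 = 386.
Government outlay = subsidy × quantity = 33 × 386 = 12738.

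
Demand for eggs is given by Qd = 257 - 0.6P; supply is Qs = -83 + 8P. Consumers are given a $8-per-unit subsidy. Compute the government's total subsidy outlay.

Pre-subsidy: 257 - 0.6P = -83 + 8P gives P* = 1700/43, Q* = 10031/43.
With the rebate, buyers effectively pay Pb = Ps − 8, where Ps is the price sellers receive.
Demand in terms of Ps becomes Qd = 257 − 0.6(Ps − 8) = 261.8 - 0.6Ps. Setting this equal to supply: 261.8 - 0.6Ps = -83 + 8Ps, so Ps = 1724/43.
Buyers pay Pb = 1724/43 − 8 = 1380/43; Q' = -83 + 8·(1724/43) = 10223/43.
Government outlay = subsidy × quantity = 8 × 10223/43 = 81784/43.

Government cost = 81784/43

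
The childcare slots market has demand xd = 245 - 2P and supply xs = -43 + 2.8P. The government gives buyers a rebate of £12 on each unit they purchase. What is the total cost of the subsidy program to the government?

Government cost = £1668

Pre-subsidy: 245 - 2P = -43 + 2.8P gives P* = 60, x* = 125.
With the rebate, buyers effectively pay Pb = Ps − 12, where Ps is the price sellers receive.
Demand in terms of Ps becomes xd = 245 − 2(Ps − 12) = 269 - 2Ps. Setting this equal to supply: 269 - 2Ps = -43 + 2.8Ps, so Ps = 65.
Buyers pay Pb = 65 − 12 = 53; x' = -43 + 2.8·65 = 139.
Government outlay = subsidy × quantity = 12 × 139 = 1668.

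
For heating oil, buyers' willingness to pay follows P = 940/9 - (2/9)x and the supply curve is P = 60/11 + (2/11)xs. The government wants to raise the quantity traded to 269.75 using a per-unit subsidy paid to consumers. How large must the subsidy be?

Required subsidy s = 10 per unit

At x = 269.75, from the demand curve buyers pay Pb = 940/9 − (2/9)·269.75 = 44.5; from the supply curve sellers need Ps = 60/11 + (2/11)·269.75 = 54.5.
The subsidy must fill the gap: s = Ps − Pb = 54.5 − 44.5 = 10.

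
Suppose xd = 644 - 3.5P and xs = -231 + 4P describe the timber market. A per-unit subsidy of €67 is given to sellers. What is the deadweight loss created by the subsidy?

Deadweight loss = 62846/15

Pre-subsidy: 644 - 3.5P = -231 + 4P gives P* = 350/3, x* = 707/3.
With the subsidy, sellers receive Ps = Pb + 67 for each unit, where Pb is the price buyers pay.
Supply in terms of Pb becomes xs = -231 + 4(Pb + 67) = 37 + 4Pb. Setting this equal to demand: 644 - 3.5Pb = 37 + 4Pb, so Pb = 1214/15.
Sellers receive Ps = 1214/15 + 67 = 2219/15; x' = 644 − 3.5·(1214/15) = 5411/15.
The subsidy expands output by 5411/15 − 707/3 = 1876/15 past the efficient level; on those units the gap between marginal cost and willingness to pay runs from 0 up to 67.
DWL = ½ × 67 × 1876/15 = 62846/15.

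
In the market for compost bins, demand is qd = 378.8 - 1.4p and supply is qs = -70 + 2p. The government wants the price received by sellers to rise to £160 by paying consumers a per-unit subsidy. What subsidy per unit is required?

Required subsidy s = £68 per unit

At a seller price of 160, quantity supplied is -70 + 2·160 = 250.
Buyers absorb 250 only when they pay pb with 378.8 − 1.4·pb = 250, i.e. pb = 92.
s = ps − pb = 160 − 92 = 68.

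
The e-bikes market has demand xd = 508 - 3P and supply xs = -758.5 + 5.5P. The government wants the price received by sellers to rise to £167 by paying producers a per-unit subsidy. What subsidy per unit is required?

At a seller price of 167, quantity supplied is -758.5 + 5.5·167 = 160.
Buyers absorb 160 only when they pay Pb with 508 − 3·Pb = 160, i.e. Pb = 116.
s = Ps − Pb = 167 − 116 = 51.

Required subsidy s = £51 per unit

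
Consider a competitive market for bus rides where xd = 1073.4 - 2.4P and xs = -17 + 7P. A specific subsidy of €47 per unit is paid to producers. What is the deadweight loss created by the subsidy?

Pre-subsidy: 1073.4 - 2.4P = -17 + 7P gives P* = 116, x* = 795.
With the subsidy, sellers receive Ps = Pb + 47 for each unit, where Pb is the price buyers pay.
Supply in terms of Pb becomes xs = -17 + 7(Pb + 47) = 312 + 7Pb. Setting this equal to demand: 1073.4 - 2.4Pb = 312 + 7Pb, so Pb = 81.
Sellers receive Ps = 81 + 47 = 128; x' = 1073.4 − 2.4·81 = 879.
The subsidy expands output by 879 − 795 = 84 past the efficient level; on those units the gap between marginal cost and willingness to pay runs from 0 up to 47.
DWL = ½ × 47 × 84 = 1974.

Deadweight loss = €1974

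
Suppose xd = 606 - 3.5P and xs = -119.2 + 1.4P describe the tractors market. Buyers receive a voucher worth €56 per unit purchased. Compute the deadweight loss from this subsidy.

Pre-subsidy: 606 - 3.5P = -119.2 + 1.4P gives P* = 148, x* = 88.
With the rebate, buyers effectively pay Pb = Ps − 56, where Ps is the price sellers receive.
Demand in terms of Ps becomes xd = 606 − 3.5(Ps − 56) = 802 - 3.5Ps. Setting this equal to supply: 802 - 3.5Ps = -119.2 + 1.4Ps, so Ps = 188.
Buyers pay Pb = 188 − 56 = 132; x' = -119.2 + 1.4·188 = 144.
The subsidy expands output by 144 − 88 = 56 past the efficient level; on those units the gap between marginal cost and willingness to pay runs from 0 up to 56.
DWL = ½ × 56 × 56 = 1568.

Deadweight loss = €1568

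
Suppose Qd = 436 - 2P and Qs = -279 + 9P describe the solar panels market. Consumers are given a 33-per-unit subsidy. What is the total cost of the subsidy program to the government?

Pre-subsidy: 436 - 2P = -279 + 9P gives P* = 65, Q* = 306.
With the rebate, buyers effectively pay Pb = Ps − 33, where Ps is the price sellers receive.
Demand in terms of Ps becomes Qd = 436 − 2(Ps − 33) = 502 - 2Ps. Setting this equal to supply: 502 - 2Ps = -279 + 9Ps, so Ps = 71.
Buyers pay Pb = 71 − 33 = 38; Q' = -279 + 9·71 = 360.
Government outlay = subsidy × quantity = 33 × 360 = 11880.

Government cost = 11880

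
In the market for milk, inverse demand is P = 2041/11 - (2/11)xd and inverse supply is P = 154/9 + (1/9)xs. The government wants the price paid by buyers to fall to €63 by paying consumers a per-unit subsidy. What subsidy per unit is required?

Required subsidy s = €29 per unit

At a buyer price of 63, quantity demanded is 1020.5 − 5.5·63 = 674.
Sellers supply 674 only when they receive Ps = 154/9 + (1/9)·674 = 92.
s = Ps − Pb = 92 − 63 = 29.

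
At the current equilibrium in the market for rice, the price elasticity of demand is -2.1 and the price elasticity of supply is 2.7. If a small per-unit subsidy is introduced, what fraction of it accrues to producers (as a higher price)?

Producer share = 0.4375

For a small subsidy around the equilibrium, the benefit split depends on the relative slopes, which at a point are proportional to the elasticities.
Buyer share = εs/(εs + |εd|) = 2.7/(2.7 + 2.1) = 0.5625; seller share = |εd|/(εs + |εd|) = 0.4375.
So producers capture 0.4375 of the subsidy.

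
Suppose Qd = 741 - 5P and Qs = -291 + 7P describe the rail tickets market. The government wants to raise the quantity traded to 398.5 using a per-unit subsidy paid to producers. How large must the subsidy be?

At Q = 398.5, invert demand for the buyer price: Pb = (741 − 398.5)/5 = 68.5; invert supply for the seller price: Ps = (398.5 − (-291))/7 = 98.5.
The subsidy must fill the gap: s = Ps − Pb = 98.5 − 68.5 = 30.

Required subsidy s = 30 per unit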